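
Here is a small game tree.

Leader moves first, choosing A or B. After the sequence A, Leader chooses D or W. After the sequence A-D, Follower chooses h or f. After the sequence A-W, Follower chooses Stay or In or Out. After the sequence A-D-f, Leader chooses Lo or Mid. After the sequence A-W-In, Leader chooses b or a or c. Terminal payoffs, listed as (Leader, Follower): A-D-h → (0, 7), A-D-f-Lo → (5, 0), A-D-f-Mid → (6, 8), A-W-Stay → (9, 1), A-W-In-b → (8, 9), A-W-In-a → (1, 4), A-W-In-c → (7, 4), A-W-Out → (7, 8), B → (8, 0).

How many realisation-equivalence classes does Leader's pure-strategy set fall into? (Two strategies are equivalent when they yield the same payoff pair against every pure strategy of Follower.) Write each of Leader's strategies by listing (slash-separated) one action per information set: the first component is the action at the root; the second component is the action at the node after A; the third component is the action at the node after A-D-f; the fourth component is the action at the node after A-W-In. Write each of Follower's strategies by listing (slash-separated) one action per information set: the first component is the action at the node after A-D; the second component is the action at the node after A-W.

Leader has 24 pure strategies: A/D/Lo/b, A/D/Lo/a, A/D/Lo/c, A/D/Mid/b, A/D/Mid/a, A/D/Mid/c, A/W/Lo/b, A/W/Lo/a, A/W/Lo/c, A/W/Mid/b, A/W/Mid/a, A/W/Mid/c, B/D/Lo/b, B/D/Lo/a, B/D/Lo/c, B/D/Mid/b, B/D/Mid/a, B/D/Mid/c, B/W/Lo/b, B/W/Lo/a, B/W/Lo/c, B/W/Mid/b, B/W/Mid/a, B/W/Mid/c. Columns: h/Stay, h/In, h/Out, f/Stay, f/In, f/Out.
{A/D/Lo/b, A/D/Lo/a, A/D/Lo/c} → row (0,7) (0,7) (0,7) (5,0) (5,0) (5,0)
{A/D/Mid/b, A/D/Mid/a, A/D/Mid/c} → row (0,7) (0,7) (0,7) (6,8) (6,8) (6,8)
{A/W/Lo/b, A/W/Mid/b} → row (9,1) (8,9) (7,8) (9,1) (8,9) (7,8)
{A/W/Lo/a, A/W/Mid/a} → row (9,1) (1,4) (7,8) (9,1) (1,4) (7,8)
{A/W/Lo/c, A/W/Mid/c} → row (9,1) (7,4) (7,8) (9,1) (7,4) (7,8)
{B/D/Lo/b, B/D/Lo/a, B/D/Lo/c, B/D/Mid/b, B/D/Mid/a, B/D/Mid/c, B/W/Lo/b, B/W/Lo/a, B/W/Lo/c, B/W/Mid/b, B/W/Mid/a, B/W/Mid/c} → row (8,0) (8,0) (8,0) (8,0) (8,0) (8,0)
That's 6 distinct rows out of 24 strategies.

6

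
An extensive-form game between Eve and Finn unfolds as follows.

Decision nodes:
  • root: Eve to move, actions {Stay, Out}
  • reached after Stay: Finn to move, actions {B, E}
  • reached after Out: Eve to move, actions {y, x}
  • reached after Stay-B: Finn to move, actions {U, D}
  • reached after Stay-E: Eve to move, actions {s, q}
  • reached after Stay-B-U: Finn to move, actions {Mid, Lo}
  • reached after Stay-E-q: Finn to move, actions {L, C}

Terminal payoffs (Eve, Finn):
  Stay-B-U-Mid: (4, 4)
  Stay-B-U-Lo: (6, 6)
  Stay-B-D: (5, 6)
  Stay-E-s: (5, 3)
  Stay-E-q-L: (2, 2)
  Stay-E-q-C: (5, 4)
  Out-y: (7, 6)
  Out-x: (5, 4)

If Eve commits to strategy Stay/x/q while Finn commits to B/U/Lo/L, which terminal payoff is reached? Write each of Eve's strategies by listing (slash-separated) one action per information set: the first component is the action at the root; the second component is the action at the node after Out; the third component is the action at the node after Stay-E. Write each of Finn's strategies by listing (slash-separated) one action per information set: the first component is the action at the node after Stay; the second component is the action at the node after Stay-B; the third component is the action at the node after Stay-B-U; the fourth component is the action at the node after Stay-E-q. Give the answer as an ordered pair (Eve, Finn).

(6, 6)

Trace the play path from the root:
  Eve plays Stay
  Finn plays B at [Stay]
  Finn plays U at [Stay-B]
  Finn plays Lo at [Stay-B-U]
→ terminal payoff (6, 6).
(Eve's choice at the node after Out is never reached on this path, so it doesn't affect the outcome.)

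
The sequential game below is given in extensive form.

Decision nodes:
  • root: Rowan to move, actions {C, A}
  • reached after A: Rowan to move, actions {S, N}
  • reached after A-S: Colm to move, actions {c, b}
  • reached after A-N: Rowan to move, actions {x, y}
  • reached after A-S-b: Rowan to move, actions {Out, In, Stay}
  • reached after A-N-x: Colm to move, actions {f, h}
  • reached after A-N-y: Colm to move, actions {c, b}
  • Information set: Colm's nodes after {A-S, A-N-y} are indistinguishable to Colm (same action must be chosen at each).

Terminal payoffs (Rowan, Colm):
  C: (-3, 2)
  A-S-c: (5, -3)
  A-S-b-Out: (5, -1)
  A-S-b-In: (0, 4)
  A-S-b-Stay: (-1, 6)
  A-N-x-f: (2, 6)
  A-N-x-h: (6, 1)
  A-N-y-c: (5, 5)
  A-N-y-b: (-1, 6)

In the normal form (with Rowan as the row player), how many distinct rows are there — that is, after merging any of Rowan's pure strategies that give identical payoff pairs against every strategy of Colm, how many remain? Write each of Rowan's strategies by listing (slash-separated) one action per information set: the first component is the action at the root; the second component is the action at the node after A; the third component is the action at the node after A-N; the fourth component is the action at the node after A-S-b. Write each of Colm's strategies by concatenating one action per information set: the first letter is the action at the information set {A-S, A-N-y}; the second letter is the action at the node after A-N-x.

Rowan has 24 pure strategies: C/S/x/Out, C/S/x/In, C/S/x/Stay, C/S/y/Out, C/S/y/In, C/S/y/Stay, C/N/x/Out, C/N/x/In, C/N/x/Stay, C/N/y/Out, C/N/y/In, C/N/y/Stay, A/S/x/Out, A/S/x/In, A/S/x/Stay, A/S/y/Out, A/S/y/In, A/S/y/Stay, A/N/x/Out, A/N/x/In, A/N/x/Stay, A/N/y/Out, A/N/y/In, A/N/y/Stay. Columns: cf, ch, bf, bh.
{C/S/x/Out, C/S/x/In, C/S/x/Stay, C/S/y/Out, C/S/y/In, C/S/y/Stay, C/N/x/Out, C/N/x/In, C/N/x/Stay, C/N/y/Out, C/N/y/In, C/N/y/Stay} → row (-3,2) (-3,2) (-3,2) (-3,2)
{A/S/x/Out, A/S/y/Out} → row (5,-3) (5,-3) (5,-1) (5,-1)
{A/S/x/In, A/S/y/In} → row (5,-3) (5,-3) (0,4) (0,4)
{A/S/x/Stay, A/S/y/Stay} → row (5,-3) (5,-3) (-1,6) (-1,6)
{A/N/x/Out, A/N/x/In, A/N/x/Stay} → row (2,6) (6,1) (2,6) (6,1)
{A/N/y/Out, A/N/y/In, A/N/y/Stay} → row (5,5) (5,5) (-1,6) (-1,6)
That's 6 distinct rows out of 24 strategies.

6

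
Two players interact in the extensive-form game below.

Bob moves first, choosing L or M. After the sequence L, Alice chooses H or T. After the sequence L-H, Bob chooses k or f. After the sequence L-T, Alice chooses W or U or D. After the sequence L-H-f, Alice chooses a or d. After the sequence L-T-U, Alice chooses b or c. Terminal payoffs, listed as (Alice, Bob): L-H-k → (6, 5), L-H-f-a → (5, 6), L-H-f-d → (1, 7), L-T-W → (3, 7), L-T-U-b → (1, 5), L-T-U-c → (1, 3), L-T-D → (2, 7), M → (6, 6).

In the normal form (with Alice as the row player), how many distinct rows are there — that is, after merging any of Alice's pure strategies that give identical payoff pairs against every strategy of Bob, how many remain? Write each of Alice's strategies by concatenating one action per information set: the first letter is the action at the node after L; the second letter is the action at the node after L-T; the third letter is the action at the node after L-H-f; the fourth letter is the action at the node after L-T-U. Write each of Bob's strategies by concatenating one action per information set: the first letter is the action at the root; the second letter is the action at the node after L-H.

6

Alice has 24 pure strategies: HWab, HWac, HWdb, HWdc, HUab, HUac, HUdb, HUdc, HDab, HDac, HDdb, HDdc, TWab, TWac, TWdb, TWdc, TUab, TUac, TUdb, TUdc, TDab, TDac, TDdb, TDdc. Columns: Lk, Lf, Mk, Mf.
{HWab, HWac, HUab, HUac, HDab, HDac} → row (6,5) (5,6) (6,6) (6,6)
{HWdb, HWdc, HUdb, HUdc, HDdb, HDdc} → row (6,5) (1,7) (6,6) (6,6)
{TWab, TWac, TWdb, TWdc} → row (3,7) (3,7) (6,6) (6,6)
{TUab, TUdb} → row (1,5) (1,5) (6,6) (6,6)
{TUac, TUdc} → row (1,3) (1,3) (6,6) (6,6)
{TDab, TDac, TDdb, TDdc} → row (2,7) (2,7) (6,6) (6,6)
That's 6 distinct rows out of 24 strategies.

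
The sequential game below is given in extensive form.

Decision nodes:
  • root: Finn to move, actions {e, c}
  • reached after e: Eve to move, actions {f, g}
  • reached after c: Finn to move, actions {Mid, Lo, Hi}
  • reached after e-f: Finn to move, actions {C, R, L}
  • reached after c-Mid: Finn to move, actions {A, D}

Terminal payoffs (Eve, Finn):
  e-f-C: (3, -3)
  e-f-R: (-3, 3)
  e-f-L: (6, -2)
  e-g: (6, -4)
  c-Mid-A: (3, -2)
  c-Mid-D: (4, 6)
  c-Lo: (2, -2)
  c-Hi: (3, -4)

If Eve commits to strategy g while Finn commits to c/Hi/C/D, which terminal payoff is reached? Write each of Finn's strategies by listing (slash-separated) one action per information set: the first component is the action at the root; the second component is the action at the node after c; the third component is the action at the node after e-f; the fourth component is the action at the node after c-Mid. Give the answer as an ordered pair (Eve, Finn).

(3, -4)

Trace the play path from the root:
  Finn plays c
  Finn plays Hi at [c]
→ terminal payoff (3, -4).
(Eve's choice at the node after e is never reached on this path, so it doesn't affect the outcome.)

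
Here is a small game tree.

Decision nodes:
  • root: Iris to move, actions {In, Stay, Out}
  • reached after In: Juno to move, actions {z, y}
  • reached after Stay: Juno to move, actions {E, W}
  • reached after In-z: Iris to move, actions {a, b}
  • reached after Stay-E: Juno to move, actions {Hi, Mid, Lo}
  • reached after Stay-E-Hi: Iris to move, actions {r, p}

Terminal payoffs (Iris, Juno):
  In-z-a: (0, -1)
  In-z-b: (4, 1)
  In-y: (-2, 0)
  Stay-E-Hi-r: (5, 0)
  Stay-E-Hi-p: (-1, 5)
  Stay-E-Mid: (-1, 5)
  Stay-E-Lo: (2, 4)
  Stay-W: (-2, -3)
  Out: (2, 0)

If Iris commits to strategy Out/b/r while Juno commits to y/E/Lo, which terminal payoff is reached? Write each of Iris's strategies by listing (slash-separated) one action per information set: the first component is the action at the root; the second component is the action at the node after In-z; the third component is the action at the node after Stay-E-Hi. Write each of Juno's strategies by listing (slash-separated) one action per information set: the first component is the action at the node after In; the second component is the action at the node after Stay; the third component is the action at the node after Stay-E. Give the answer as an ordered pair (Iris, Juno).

Trace the play path from the root:
  Iris plays Out
→ terminal payoff (2, 0).
(Iris's choice at the node after In-z is never reached on this path, so it doesn't affect the outcome.)

(2, 0)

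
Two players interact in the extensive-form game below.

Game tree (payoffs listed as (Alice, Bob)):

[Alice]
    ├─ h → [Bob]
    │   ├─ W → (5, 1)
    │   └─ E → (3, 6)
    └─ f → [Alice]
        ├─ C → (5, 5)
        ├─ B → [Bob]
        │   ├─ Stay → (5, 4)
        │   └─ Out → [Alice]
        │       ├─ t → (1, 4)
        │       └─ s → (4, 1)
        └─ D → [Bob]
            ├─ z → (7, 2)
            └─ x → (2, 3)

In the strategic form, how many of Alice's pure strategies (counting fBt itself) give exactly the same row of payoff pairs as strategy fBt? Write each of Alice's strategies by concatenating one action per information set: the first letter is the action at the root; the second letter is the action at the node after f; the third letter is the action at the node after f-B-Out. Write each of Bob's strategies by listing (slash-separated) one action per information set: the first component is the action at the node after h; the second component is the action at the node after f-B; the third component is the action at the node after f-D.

Row for fBt (columns W/Stay/z, W/Stay/x, W/Out/z, W/Out/x, E/Stay/z, E/Stay/x, E/Out/z, E/Out/x): (5,4) (5,4) (1,4) (1,4) (5,4) (5,4) (1,4) (1,4).
Every one of Alice's information sets is on the play path for some reply by Bob when Alice follows fBt.
Changing the action at any of them therefore changes at least one column, so only fBt itself gives this row.

1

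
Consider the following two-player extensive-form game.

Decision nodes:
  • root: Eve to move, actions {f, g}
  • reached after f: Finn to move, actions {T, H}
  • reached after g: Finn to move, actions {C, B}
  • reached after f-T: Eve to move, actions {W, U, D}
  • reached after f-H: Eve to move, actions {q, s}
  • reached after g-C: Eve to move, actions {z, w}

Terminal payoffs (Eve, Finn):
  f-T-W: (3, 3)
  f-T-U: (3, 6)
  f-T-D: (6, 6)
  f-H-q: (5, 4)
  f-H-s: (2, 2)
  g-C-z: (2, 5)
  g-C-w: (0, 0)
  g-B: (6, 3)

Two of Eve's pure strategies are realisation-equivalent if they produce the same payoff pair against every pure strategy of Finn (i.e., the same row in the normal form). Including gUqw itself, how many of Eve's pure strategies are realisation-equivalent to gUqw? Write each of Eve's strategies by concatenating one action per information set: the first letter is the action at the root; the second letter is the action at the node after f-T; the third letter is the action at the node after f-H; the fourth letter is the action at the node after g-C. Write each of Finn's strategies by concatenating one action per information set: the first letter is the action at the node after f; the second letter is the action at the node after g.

6

Row for gUqw (columns TC, TB, HC, HB): (0,0) (6,3) (0,0) (6,3).
Under gUqw, Eve's choice at the node after f-T and at the node after f-H can never be reached regardless of what Finn does, so varying those choices leaves every outcome unchanged.
Holding the reachable choices fixed and varying the unreachable ones freely already gives 3 × 2 = 6 equivalent strategies.
No other strategy reproduces this row, so those 6 are the full class: gWqw, gWsw, gUqw, gUsw, gDqw, gDsw.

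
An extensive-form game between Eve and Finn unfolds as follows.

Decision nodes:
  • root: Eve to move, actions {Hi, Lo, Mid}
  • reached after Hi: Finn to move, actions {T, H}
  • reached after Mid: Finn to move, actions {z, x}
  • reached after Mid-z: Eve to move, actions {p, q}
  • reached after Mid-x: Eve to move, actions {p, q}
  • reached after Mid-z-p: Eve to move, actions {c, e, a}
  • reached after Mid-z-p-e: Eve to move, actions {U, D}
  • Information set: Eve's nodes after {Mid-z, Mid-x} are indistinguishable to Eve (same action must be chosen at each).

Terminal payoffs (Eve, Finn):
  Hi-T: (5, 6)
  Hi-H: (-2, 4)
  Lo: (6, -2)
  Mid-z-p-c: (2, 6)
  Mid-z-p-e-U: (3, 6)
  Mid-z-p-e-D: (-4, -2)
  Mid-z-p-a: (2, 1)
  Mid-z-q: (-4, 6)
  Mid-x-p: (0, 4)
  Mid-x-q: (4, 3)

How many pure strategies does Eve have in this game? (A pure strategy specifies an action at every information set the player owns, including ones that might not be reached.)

36

Eve owns the root with actions {Hi, Lo, Mid} — three choices.
Eve owns the information set {Mid-z, Mid-x} with actions {p, q} — two choices.
Eve owns the node after Mid-z-p with actions {c, e, a} — three choices.
Eve owns the node after Mid-z-p-e with actions {U, D} — two choices.
A pure strategy fixes one action at each information set independently, so the count is the product 3 × 2 × 3 × 2 = 36.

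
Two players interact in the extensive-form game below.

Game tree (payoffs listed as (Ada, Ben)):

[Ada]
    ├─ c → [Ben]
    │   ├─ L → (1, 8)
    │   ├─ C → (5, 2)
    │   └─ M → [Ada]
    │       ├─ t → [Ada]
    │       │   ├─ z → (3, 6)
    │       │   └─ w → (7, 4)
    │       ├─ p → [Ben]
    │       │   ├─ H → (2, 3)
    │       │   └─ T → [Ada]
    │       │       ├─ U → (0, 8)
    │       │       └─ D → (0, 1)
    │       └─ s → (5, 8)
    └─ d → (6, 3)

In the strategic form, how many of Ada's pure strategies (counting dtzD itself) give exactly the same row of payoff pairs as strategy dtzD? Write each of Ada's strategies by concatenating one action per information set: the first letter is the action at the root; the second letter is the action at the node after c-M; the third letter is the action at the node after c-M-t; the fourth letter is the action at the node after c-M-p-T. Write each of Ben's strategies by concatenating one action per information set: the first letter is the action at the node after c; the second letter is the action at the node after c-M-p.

Row for dtzD (columns LH, LT, CH, CT, MH, MT): (6,3) (6,3) (6,3) (6,3) (6,3) (6,3).
Under dtzD, Ada's choice at the node after c-M and at the node after c-M-t and at the node after c-M-p-T can never be reached regardless of what Ben does, so varying those choices leaves every outcome unchanged.
Holding the reachable choices fixed and varying the unreachable ones freely already gives 3 × 2 × 2 = 12 equivalent strategies.
No other strategy reproduces this row, so those 12 are the full class: dtzU, dtzD, dtwU, dtwD, dpzU, dpzD, dpwU, dpwD, dszU, dszD, dswU, dswD.

12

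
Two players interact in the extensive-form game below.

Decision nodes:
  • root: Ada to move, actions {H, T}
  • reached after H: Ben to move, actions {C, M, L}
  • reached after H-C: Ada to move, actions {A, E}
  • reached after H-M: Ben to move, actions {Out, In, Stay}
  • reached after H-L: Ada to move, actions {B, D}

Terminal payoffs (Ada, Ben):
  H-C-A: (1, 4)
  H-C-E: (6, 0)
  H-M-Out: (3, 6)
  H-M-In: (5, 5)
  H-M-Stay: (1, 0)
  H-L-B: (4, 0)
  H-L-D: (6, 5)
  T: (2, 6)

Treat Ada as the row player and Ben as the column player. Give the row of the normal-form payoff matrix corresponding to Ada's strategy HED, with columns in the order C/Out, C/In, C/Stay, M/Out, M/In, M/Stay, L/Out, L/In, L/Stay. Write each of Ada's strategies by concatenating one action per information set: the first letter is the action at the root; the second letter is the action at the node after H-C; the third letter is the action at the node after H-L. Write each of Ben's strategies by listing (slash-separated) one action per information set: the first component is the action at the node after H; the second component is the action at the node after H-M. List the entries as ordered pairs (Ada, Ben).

(6,0) (6,0) (6,0) (3,6) (5,5) (1,0) (6,5) (6,5) (6,5)

vs C/Out: Ada plays H → Ben plays C at [H] → Ada plays E at [H-C] → (6, 0)
vs C/In: Ada plays H → Ben plays C at [H] → Ada plays E at [H-C] → (6, 0)
vs C/Stay: Ada plays H → Ben plays C at [H] → Ada plays E at [H-C] → (6, 0)
vs M/Out: Ada plays H → Ben plays M at [H] → Ben plays Out at [H-M] → (3, 6)
vs M/In: Ada plays H → Ben plays M at [H] → Ben plays In at [H-M] → (5, 5)
vs M/Stay: Ada plays H → Ben plays M at [H] → Ben plays Stay at [H-M] → (1, 0)
vs L/Out: Ada plays H → Ben plays L at [H] → Ada plays D at [H-L] → (6, 5)
vs L/In: Ada plays H → Ben plays L at [H] → Ada plays D at [H-L] → (6, 5)
vs L/Stay: Ada plays H → Ben plays L at [H] → Ada plays D at [H-L] → (6, 5)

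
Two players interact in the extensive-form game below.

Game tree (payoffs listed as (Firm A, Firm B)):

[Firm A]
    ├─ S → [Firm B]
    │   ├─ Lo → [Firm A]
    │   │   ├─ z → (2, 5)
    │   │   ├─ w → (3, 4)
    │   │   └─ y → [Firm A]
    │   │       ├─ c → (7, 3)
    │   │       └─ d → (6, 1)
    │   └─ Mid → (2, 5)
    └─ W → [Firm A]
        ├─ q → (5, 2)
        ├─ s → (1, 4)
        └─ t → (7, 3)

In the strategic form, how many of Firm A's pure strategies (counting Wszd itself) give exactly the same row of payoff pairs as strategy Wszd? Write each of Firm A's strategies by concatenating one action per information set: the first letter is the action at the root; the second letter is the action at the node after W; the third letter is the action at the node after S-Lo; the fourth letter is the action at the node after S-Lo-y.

Row for Wszd (columns Lo, Mid): (1,4) (1,4).
Under Wszd, Firm A's choice at the node after S-Lo and at the node after S-Lo-y can never be reached regardless of what Firm B does, so varying those choices leaves every outcome unchanged.
Holding the reachable choices fixed and varying the unreachable ones freely already gives 3 × 2 = 6 equivalent strategies.
No other strategy reproduces this row, so those 6 are the full class: Wszc, Wszd, Wswc, Wswd, Wsyc, Wsyd.

6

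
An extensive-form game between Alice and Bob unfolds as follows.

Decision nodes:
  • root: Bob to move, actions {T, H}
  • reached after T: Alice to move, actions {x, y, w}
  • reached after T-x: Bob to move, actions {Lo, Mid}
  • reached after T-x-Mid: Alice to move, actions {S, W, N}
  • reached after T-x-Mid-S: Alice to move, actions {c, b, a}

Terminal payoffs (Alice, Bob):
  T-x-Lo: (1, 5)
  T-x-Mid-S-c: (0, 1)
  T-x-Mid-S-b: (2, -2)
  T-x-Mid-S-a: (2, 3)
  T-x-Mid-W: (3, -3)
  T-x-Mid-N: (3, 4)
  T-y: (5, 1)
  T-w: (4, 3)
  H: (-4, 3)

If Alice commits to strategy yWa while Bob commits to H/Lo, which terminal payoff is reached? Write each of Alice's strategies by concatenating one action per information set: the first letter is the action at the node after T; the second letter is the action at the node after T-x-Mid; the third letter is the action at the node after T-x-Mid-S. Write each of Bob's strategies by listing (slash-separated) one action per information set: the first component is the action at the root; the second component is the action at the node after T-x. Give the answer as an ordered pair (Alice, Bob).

(-4, 3)

Trace the play path from the root:
  Bob plays H
→ terminal payoff (-4, 3).
(Alice's choice at the node after T is never reached on this path, so it doesn't affect the outcome.)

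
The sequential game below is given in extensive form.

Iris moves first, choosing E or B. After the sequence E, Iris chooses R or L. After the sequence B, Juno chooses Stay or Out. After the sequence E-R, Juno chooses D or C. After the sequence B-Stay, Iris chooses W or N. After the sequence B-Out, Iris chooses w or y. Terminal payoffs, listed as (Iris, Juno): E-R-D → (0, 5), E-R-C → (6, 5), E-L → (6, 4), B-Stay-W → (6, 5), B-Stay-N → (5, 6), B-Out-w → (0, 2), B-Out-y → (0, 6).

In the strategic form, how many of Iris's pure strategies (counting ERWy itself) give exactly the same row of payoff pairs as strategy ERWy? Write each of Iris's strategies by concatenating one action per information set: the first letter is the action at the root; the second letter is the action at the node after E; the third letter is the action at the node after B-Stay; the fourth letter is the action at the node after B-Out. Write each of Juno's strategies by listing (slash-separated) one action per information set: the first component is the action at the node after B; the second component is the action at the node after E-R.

4

Row for ERWy (columns Stay/D, Stay/C, Out/D, Out/C): (0,5) (6,5) (0,5) (6,5).
Under ERWy, Iris's choice at the node after B-Stay and at the node after B-Out can never be reached regardless of what Juno does, so varying those choices leaves every outcome unchanged.
Holding the reachable choices fixed and varying the unreachable ones freely already gives 2 × 2 = 4 equivalent strategies.
No other strategy reproduces this row, so those 4 are the full class: ERWw, ERWy, ERNw, ERNy.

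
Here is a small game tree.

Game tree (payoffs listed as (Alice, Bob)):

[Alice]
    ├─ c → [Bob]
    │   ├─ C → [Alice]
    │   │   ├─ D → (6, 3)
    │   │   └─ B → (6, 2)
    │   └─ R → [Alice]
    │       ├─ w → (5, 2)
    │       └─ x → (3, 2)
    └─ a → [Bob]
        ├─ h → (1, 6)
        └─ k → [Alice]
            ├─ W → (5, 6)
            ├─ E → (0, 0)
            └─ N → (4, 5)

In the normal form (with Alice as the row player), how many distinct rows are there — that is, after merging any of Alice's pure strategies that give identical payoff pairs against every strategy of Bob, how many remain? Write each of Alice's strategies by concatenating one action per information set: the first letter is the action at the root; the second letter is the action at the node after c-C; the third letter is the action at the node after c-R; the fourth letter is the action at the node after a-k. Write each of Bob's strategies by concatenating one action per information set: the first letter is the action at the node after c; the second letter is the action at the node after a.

Alice has 24 pure strategies: cDwW, cDwE, cDwN, cDxW, cDxE, cDxN, cBwW, cBwE, cBwN, cBxW, cBxE, cBxN, aDwW, aDwE, aDwN, aDxW, aDxE, aDxN, aBwW, aBwE, aBwN, aBxW, aBxE, aBxN. Columns: Ch, Ck, Rh, Rk.
{cDwW, cDwE, cDwN} → row (6,3) (6,3) (5,2) (5,2)
{cDxW, cDxE, cDxN} → row (6,3) (6,3) (3,2) (3,2)
{cBwW, cBwE, cBwN} → row (6,2) (6,2) (5,2) (5,2)
{cBxW, cBxE, cBxN} → row (6,2) (6,2) (3,2) (3,2)
{aDwW, aDxW, aBwW, aBxW} → row (1,6) (5,6) (1,6) (5,6)
{aDwE, aDxE, aBwE, aBxE} → row (1,6) (0,0) (1,6) (0,0)
{aDwN, aDxN, aBwN, aBxN} → row (1,6) (4,5) (1,6) (4,5)
That's 7 distinct rows out of 24 strategies.

7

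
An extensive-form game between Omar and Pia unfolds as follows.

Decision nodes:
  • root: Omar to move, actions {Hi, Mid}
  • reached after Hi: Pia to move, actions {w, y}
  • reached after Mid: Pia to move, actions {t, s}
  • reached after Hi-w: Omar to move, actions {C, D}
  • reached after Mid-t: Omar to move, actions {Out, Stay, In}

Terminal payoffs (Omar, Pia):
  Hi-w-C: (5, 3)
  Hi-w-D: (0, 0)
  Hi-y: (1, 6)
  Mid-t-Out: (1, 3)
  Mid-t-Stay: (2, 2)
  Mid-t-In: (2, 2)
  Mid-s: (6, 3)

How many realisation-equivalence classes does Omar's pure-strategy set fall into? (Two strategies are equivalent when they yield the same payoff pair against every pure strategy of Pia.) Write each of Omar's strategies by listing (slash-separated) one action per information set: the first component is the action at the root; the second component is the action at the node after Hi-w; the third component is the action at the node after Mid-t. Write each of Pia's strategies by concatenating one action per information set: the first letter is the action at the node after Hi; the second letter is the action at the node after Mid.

Omar has 12 pure strategies: Hi/C/Out, Hi/C/Stay, Hi/C/In, Hi/D/Out, Hi/D/Stay, Hi/D/In, Mid/C/Out, Mid/C/Stay, Mid/C/In, Mid/D/Out, Mid/D/Stay, Mid/D/In. Columns: wt, ws, yt, ys.
{Hi/C/Out, Hi/C/Stay, Hi/C/In} → row (5,3) (5,3) (1,6) (1,6)
{Hi/D/Out, Hi/D/Stay, Hi/D/In} → row (0,0) (0,0) (1,6) (1,6)
{Mid/C/Out, Mid/D/Out} → row (1,3) (6,3) (1,3) (6,3)
{Mid/C/Stay, Mid/C/In, Mid/D/Stay, Mid/D/In} → row (2,2) (6,3) (2,2) (6,3)
That's 4 distinct rows out of 12 strategies.

4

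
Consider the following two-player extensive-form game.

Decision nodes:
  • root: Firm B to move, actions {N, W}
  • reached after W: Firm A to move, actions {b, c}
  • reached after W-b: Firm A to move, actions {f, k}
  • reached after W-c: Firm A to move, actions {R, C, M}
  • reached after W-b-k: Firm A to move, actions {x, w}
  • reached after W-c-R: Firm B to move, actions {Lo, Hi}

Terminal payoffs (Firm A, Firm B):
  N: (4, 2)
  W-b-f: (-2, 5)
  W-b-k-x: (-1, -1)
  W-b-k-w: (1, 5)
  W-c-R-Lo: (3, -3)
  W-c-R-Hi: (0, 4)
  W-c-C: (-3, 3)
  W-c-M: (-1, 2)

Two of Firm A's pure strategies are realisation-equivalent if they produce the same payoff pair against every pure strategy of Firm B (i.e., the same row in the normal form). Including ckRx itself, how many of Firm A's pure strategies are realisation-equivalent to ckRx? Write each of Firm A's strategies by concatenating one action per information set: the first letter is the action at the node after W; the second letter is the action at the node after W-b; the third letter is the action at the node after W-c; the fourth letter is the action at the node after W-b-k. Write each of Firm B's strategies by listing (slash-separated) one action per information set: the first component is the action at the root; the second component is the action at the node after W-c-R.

4

Row for ckRx (columns N/Lo, N/Hi, W/Lo, W/Hi): (4,2) (4,2) (3,-3) (0,4).
Under ckRx, Firm A's choice at the node after W-b and at the node after W-b-k can never be reached regardless of what Firm B does, so varying those choices leaves every outcome unchanged.
Holding the reachable choices fixed and varying the unreachable ones freely already gives 2 × 2 = 4 equivalent strategies.
No other strategy reproduces this row, so those 4 are the full class: cfRx, cfRw, ckRx, ckRw.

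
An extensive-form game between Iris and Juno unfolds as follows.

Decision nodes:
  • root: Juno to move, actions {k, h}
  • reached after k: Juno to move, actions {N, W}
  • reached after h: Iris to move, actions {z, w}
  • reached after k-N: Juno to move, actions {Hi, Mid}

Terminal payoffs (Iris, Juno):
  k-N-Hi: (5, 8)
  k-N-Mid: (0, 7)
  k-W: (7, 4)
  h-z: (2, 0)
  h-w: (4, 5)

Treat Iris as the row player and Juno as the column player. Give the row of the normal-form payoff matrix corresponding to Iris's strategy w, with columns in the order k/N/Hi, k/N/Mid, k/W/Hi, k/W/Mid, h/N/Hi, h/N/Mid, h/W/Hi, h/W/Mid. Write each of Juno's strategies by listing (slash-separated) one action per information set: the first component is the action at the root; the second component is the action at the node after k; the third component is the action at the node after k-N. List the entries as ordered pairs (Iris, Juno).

vs k/N/Hi: Juno plays k → Juno plays N at [k] → Juno plays Hi at [k-N] → (5, 8)
vs k/N/Mid: Juno plays k → Juno plays N at [k] → Juno plays Mid at [k-N] → (0, 7)
vs k/W/Hi: Juno plays k → Juno plays W at [k] → (7, 4)
vs k/W/Mid: Juno plays k → Juno plays W at [k] → (7, 4)
vs h/N/Hi: Juno plays h → Iris plays w at [h] → (4, 5)
vs h/N/Mid: Juno plays h → Iris plays w at [h] → (4, 5)
vs h/W/Hi: Juno plays h → Iris plays w at [h] → (4, 5)
vs h/W/Mid: Juno plays h → Iris plays w at [h] → (4, 5)

(5,8) (0,7) (7,4) (7,4) (4,5) (4,5) (4,5) (4,5)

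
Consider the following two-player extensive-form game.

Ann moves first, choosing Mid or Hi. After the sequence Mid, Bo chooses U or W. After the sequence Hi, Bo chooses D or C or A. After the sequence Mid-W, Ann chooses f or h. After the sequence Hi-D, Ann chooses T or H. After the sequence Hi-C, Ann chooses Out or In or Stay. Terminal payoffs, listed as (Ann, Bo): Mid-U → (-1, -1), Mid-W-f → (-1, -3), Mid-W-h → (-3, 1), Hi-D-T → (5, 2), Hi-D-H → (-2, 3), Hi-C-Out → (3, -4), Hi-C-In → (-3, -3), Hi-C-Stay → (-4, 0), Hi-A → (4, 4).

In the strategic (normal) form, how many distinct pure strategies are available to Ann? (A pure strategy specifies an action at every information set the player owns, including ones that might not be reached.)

24

Ann owns the root with actions {Mid, Hi} — two choices.
Ann owns the node after Mid-W with actions {f, h} — two choices.
Ann owns the node after Hi-D with actions {T, H} — two choices.
Ann owns the node after Hi-C with actions {Out, In, Stay} — three choices.
A pure strategy fixes one action at each information set independently, so the count is the product 2 × 2 × 2 × 3 = 24.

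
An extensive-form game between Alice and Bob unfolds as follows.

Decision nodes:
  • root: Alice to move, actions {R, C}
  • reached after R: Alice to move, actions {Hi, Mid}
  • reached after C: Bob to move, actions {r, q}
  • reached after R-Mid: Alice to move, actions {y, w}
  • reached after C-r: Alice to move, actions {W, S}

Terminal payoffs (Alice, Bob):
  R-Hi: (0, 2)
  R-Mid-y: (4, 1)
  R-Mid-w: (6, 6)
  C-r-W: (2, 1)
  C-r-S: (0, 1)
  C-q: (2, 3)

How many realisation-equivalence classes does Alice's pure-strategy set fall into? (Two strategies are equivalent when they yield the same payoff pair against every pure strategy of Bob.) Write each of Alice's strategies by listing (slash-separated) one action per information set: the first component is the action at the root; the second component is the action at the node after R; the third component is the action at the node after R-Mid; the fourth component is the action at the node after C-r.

5

Alice has 16 pure strategies: R/Hi/y/W, R/Hi/y/S, R/Hi/w/W, R/Hi/w/S, R/Mid/y/W, R/Mid/y/S, R/Mid/w/W, R/Mid/w/S, C/Hi/y/W, C/Hi/y/S, C/Hi/w/W, C/Hi/w/S, C/Mid/y/W, C/Mid/y/S, C/Mid/w/W, C/Mid/w/S. Columns: r, q.
{R/Hi/y/W, R/Hi/y/S, R/Hi/w/W, R/Hi/w/S} → row (0,2) (0,2)
{R/Mid/y/W, R/Mid/y/S} → row (4,1) (4,1)
{R/Mid/w/W, R/Mid/w/S} → row (6,6) (6,6)
{C/Hi/y/W, C/Hi/w/W, C/Mid/y/W, C/Mid/w/W} → row (2,1) (2,3)
{C/Hi/y/S, C/Hi/w/S, C/Mid/y/S, C/Mid/w/S} → row (0,1) (2,3)
That's 5 distinct rows out of 16 strategies.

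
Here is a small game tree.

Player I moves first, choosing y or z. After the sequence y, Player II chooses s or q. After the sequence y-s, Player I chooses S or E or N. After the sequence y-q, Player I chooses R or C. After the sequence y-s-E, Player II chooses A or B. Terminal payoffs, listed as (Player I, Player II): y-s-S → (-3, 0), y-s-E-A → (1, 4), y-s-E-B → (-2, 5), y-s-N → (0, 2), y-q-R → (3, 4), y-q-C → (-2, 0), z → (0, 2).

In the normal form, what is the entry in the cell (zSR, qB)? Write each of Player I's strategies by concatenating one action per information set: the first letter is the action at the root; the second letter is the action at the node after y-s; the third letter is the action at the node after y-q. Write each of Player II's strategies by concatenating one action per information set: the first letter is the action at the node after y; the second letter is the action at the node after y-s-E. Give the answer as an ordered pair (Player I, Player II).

(0, 2)

Trace the play path from the root:
  Player I plays z
→ terminal payoff (0, 2).
(Player I's choice at the node after y-s is never reached on this path, so it doesn't affect the outcome.)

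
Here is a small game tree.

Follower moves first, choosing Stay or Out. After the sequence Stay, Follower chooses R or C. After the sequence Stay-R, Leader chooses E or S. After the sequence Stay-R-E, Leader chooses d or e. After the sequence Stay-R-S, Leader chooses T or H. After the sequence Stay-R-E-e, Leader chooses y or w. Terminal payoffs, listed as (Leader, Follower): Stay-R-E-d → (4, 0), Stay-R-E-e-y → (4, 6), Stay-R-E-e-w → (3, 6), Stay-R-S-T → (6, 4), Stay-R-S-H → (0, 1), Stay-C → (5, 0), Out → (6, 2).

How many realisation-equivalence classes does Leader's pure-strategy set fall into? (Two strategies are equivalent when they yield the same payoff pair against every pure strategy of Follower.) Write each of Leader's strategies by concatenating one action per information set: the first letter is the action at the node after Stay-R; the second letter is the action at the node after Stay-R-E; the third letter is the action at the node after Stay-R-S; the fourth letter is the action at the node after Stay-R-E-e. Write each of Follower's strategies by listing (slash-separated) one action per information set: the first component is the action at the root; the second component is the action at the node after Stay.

Leader has 16 pure strategies: EdTy, EdTw, EdHy, EdHw, EeTy, EeTw, EeHy, EeHw, SdTy, SdTw, SdHy, SdHw, SeTy, SeTw, SeHy, SeHw. Columns: Stay/R, Stay/C, Out/R, Out/C.
{EdTy, EdTw, EdHy, EdHw} → row (4,0) (5,0) (6,2) (6,2)
{EeTy, EeHy} → row (4,6) (5,0) (6,2) (6,2)
{EeTw, EeHw} → row (3,6) (5,0) (6,2) (6,2)
{SdTy, SdTw, SeTy, SeTw} → row (6,4) (5,0) (6,2) (6,2)
{SdHy, SdHw, SeHy, SeHw} → row (0,1) (5,0) (6,2) (6,2)
That's 5 distinct rows out of 16 strategies.

5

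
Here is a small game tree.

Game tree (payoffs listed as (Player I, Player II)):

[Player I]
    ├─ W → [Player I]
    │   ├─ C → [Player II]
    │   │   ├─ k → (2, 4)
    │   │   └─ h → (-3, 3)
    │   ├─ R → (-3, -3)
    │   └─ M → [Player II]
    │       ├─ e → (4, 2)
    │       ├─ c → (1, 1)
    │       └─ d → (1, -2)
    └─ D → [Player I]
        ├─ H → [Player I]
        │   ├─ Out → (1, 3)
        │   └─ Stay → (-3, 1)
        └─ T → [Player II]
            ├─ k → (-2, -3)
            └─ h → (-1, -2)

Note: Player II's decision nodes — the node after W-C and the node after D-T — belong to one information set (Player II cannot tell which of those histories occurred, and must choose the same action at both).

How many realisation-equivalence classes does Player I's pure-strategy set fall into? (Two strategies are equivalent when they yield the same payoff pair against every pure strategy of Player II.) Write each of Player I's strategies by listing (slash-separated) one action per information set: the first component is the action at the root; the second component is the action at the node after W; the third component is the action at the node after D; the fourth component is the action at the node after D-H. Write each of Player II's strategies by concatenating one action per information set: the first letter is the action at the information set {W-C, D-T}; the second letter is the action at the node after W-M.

Player I has 24 pure strategies: W/C/H/Out, W/C/H/Stay, W/C/T/Out, W/C/T/Stay, W/R/H/Out, W/R/H/Stay, W/R/T/Out, W/R/T/Stay, W/M/H/Out, W/M/H/Stay, W/M/T/Out, W/M/T/Stay, D/C/H/Out, D/C/H/Stay, D/C/T/Out, D/C/T/Stay, D/R/H/Out, D/R/H/Stay, D/R/T/Out, D/R/T/Stay, D/M/H/Out, D/M/H/Stay, D/M/T/Out, D/M/T/Stay. Columns: ke, kc, kd, he, hc, hd.
{W/C/H/Out, W/C/H/Stay, W/C/T/Out, W/C/T/Stay} → row (2,4) (2,4) (2,4) (-3,3) (-3,3) (-3,3)
{W/R/H/Out, W/R/H/Stay, W/R/T/Out, W/R/T/Stay} → row (-3,-3) (-3,-3) (-3,-3) (-3,-3) (-3,-3) (-3,-3)
{W/M/H/Out, W/M/H/Stay, W/M/T/Out, W/M/T/Stay} → row (4,2) (1,1) (1,-2) (4,2) (1,1) (1,-2)
{D/C/H/Out, D/R/H/Out, D/M/H/Out} → row (1,3) (1,3) (1,3) (1,3) (1,3) (1,3)
{D/C/H/Stay, D/R/H/Stay, D/M/H/Stay} → row (-3,1) (-3,1) (-3,1) (-3,1) (-3,1) (-3,1)
{D/C/T/Out, D/C/T/Stay, D/R/T/Out, D/R/T/Stay, D/M/T/Out, D/M/T/Stay} → row (-2,-3) (-2,-3) (-2,-3) (-1,-2) (-1,-2) (-1,-2)
That's 6 distinct rows out of 24 strategies.

6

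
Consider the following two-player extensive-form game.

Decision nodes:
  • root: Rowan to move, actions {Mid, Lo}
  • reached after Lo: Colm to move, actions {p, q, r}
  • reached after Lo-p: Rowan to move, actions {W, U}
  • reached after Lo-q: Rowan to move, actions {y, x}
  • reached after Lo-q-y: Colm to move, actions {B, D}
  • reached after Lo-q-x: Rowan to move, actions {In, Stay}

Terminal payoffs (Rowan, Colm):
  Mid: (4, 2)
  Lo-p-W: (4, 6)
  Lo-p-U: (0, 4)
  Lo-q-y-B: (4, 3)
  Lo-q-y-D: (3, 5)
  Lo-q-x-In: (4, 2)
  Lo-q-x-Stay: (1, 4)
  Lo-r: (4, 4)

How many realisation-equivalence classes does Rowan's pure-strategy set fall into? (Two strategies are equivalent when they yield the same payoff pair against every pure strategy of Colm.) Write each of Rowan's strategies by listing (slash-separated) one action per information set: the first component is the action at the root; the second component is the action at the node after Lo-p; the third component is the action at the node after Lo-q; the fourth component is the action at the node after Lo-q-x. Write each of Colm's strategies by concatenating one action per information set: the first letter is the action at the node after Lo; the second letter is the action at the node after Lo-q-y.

Rowan has 16 pure strategies: Mid/W/y/In, Mid/W/y/Stay, Mid/W/x/In, Mid/W/x/Stay, Mid/U/y/In, Mid/U/y/Stay, Mid/U/x/In, Mid/U/x/Stay, Lo/W/y/In, Lo/W/y/Stay, Lo/W/x/In, Lo/W/x/Stay, Lo/U/y/In, Lo/U/y/Stay, Lo/U/x/In, Lo/U/x/Stay. Columns: pB, pD, qB, qD, rB, rD.
{Mid/W/y/In, Mid/W/y/Stay, Mid/W/x/In, Mid/W/x/Stay, Mid/U/y/In, Mid/U/y/Stay, Mid/U/x/In, Mid/U/x/Stay} → row (4,2) (4,2) (4,2) (4,2) (4,2) (4,2)
{Lo/W/y/In, Lo/W/y/Stay} → row (4,6) (4,6) (4,3) (3,5) (4,4) (4,4)
{Lo/W/x/In} → row (4,6) (4,6) (4,2) (4,2) (4,4) (4,4)
{Lo/W/x/Stay} → row (4,6) (4,6) (1,4) (1,4) (4,4) (4,4)
{Lo/U/y/In, Lo/U/y/Stay} → row (0,4) (0,4) (4,3) (3,5) (4,4) (4,4)
{Lo/U/x/In} → row (0,4) (0,4) (4,2) (4,2) (4,4) (4,4)
{Lo/U/x/Stay} → row (0,4) (0,4) (1,4) (1,4) (4,4) (4,4)
That's 7 distinct rows out of 16 strategies.

7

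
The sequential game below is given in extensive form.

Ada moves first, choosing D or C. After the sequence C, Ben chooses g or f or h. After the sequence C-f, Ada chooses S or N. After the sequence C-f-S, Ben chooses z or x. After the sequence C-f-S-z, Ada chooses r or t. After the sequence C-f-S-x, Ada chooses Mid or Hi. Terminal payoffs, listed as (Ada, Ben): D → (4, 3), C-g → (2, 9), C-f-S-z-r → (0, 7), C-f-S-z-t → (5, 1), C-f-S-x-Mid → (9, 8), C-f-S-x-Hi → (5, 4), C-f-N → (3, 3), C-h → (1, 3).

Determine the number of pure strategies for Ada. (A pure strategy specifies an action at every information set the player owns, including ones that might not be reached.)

Ada owns the root with actions {D, C} — two choices.
Ada owns the node after C-f with actions {S, N} — two choices.
Ada owns the node after C-f-S-z with actions {r, t} — two choices.
Ada owns the node after C-f-S-x with actions {Mid, Hi} — two choices.
A pure strategy fixes one action at each information set independently, so the count is the product 2 × 2 × 2 × 2 = 16.
(For reference, Ben has 6 pure strategies, giving a 16×6 normal-form matrix.)

16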